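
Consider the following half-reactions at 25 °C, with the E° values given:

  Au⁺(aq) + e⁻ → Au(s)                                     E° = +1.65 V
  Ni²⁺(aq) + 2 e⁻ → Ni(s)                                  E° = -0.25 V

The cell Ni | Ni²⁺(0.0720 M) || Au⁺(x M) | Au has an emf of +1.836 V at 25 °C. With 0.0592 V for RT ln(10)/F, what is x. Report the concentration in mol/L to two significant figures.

0.022 M

Au⁺/Au is the cathode, Ni²⁺/Ni the anode: E°cell = +1.90 V, n = 2.
Overall reaction: 2 Au⁺(aq) + Ni(s) → 2 Au(s) + Ni²⁺(aq); Q = [Ni²⁺]^1/[Au⁺]^2.
From E = E° − (0.0592/n) log Q: log Q = (E° − E)·n/0.0592 = (+1.90 − (+1.836))·2/0.0592 = 2.1622.
So 2·log[Au⁺] = 1·log(0.072) − log Q = -1.1427 − (2.1622) = -3.3049; log[Au⁺] = -3.3049 / 2 = -1.6524; [Au⁺] = 10^(-1.6524) ≈ 0.022 M.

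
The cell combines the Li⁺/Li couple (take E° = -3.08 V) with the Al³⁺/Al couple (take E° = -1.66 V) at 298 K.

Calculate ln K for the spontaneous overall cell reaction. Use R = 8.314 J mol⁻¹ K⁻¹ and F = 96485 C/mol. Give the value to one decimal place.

165.9

Cathode: Al³⁺/Al; anode: Li⁺/Li. E°cell = (-1.66) − (-3.08) = +1.42 V, with n = 3.
ΔG° = −nFE° = −RT ln K, so ln K = nFE°/(RT) = (3)(96485)(+1.42) / ((8.314)(298)) = 165.899.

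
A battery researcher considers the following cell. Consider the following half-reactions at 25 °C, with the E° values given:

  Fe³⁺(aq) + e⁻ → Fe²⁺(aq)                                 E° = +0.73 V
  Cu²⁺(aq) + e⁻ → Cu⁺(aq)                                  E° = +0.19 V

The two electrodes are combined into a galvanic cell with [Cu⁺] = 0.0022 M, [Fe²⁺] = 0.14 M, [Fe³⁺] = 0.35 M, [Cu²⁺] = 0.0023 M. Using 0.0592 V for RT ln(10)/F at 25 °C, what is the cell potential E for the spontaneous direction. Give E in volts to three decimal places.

Fe³⁺/Fe²⁺ is the cathode (higher E°), Cu²⁺/Cu⁺ the anode: E°cell = +0.73 − (+0.19) = +0.54 V, n = 1.
Overall: Fe³⁺(aq) + Cu⁺(aq) → Fe²⁺(aq) + Cu²⁺(aq)
Q = [Fe²⁺]·[Cu²⁺] / ([Fe³⁺]·[Cu⁺]); log Q = -0.379.
E = E° − (0.0592/n) log Q = +0.54 − (0.0592/1)(-0.379) = +0.562 V.

+0.562 V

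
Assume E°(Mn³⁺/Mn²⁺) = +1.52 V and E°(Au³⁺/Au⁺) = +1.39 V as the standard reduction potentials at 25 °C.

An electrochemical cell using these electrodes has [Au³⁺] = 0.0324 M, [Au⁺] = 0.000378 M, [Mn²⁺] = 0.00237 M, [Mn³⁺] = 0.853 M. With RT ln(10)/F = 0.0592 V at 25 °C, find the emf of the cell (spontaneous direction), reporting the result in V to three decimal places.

+0.224 V

Mn³⁺/Mn²⁺ is the cathode (higher E°), Au³⁺/Au⁺ the anode: E°cell = +1.52 − (+1.39) = +0.13 V, n = 2.
Overall: 2 Mn³⁺(aq) + Au⁺(aq) → 2 Mn²⁺(aq) + Au³⁺(aq)
Q = [Mn²⁺]^2·[Au³⁺] / ([Mn³⁺]^2·[Au⁺]); log Q = -3.179.
E = E° − (0.0592/n) log Q = +0.13 − (0.0592/2)(-3.179) = +0.224 V.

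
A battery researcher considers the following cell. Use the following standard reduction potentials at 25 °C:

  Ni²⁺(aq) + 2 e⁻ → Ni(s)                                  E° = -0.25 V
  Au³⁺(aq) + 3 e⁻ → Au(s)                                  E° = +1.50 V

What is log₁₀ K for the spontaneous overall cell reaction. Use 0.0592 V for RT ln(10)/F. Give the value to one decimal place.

Cathode: Au³⁺/Au; anode: Ni²⁺/Ni. E°cell = +1.75 V, n = 6.
log K = nE°cell / 0.0592 = (6)(+1.75) / 0.0592 = 177.4.

177.4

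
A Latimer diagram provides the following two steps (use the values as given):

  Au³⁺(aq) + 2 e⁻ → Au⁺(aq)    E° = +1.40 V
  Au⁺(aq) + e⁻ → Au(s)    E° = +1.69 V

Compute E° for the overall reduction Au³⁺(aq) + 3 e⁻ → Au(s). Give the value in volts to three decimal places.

+1.497 V

Adding the free-energy changes (−nFE°) of the two steps gives −n₃FE°₃ = −n₁FE°₁ − n₂FE°₂.
E°₃ = (2×+1.40 + 1×+1.69) / 3 = (+4.490) / 3 = +1.497 V.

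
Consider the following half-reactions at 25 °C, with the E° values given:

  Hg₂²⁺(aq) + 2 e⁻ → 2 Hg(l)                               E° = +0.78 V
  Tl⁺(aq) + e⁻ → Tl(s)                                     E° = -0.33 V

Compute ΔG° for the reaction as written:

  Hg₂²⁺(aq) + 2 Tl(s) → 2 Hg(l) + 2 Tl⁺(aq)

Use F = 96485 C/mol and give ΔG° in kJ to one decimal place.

-214.2 kJ

As written, Hg₂²⁺/Hg is reduced (cathode) and Tl⁺/Tl is oxidised (anode), so E°cell = (+0.78) − (-0.33) = +1.11 V.
Balancing electrons gives n = 2.
ΔG° = −nFE° = −(2)(96485)(+1.11) = -214,197 J = -214.2 kJ.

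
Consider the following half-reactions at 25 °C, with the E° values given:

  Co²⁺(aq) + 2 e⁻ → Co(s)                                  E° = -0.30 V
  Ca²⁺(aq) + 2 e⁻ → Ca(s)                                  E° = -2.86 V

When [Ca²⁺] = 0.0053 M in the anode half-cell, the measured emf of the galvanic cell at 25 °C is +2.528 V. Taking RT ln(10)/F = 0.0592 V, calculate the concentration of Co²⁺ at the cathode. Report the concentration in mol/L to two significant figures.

0.00044 M

Co²⁺/Co is the cathode, Ca²⁺/Ca the anode: E°cell = +2.56 V, n = 2.
Overall reaction: Co²⁺(aq) + Ca(s) → Co(s) + Ca²⁺(aq); Q = [Ca²⁺]^1/[Co²⁺]^1.
From E = E° − (0.0592/n) log Q: log Q = (E° − E)·n/0.0592 = (+2.56 − (+2.528))·2/0.0592 = 1.0811.
So 1·log[Co²⁺] = 1·log(0.0053) − log Q = -2.2757 − (1.0811) = -3.3568; [Co²⁺] = 10^(-3.3568) ≈ 0.00044 M.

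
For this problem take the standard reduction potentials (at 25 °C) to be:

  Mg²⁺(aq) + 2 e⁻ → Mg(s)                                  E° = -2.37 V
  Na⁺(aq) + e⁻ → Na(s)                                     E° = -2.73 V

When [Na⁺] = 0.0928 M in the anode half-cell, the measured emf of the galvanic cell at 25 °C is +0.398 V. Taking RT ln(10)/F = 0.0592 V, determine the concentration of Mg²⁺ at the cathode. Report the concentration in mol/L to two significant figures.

Mg²⁺/Mg is the cathode, Na⁺/Na the anode: E°cell = +0.36 V, n = 2.
Overall reaction: Mg²⁺(aq) + 2 Na(s) → Mg(s) + 2 Na⁺(aq); Q = [Na⁺]^2/[Mg²⁺]^1.
From E = E° − (0.0592/n) log Q: log Q = (E° − E)·n/0.0592 = (+0.36 − (+0.398))·2/0.0592 = -1.2838.
So 1·log[Mg²⁺] = 2·log(0.0928) − log Q = -2.0649 − (-1.2838) = -0.7811; [Mg²⁺] = 10^(-0.7811) ≈ 0.17 M.

0.17 M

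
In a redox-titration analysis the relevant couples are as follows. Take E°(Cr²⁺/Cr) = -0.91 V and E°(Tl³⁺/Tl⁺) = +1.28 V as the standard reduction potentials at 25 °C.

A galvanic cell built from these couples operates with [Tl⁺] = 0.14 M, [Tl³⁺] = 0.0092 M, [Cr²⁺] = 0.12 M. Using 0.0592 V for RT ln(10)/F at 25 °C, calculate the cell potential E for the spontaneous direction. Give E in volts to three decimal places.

Tl³⁺/Tl⁺ is the cathode (higher E°), Cr²⁺/Cr the anode: E°cell = +1.28 − (-0.91) = +2.19 V, n = 2.
Overall: Tl³⁺(aq) + Cr(s) → Tl⁺(aq) + Cr²⁺(aq)
Q = [Tl⁺]·[Cr²⁺] / ([Tl³⁺]); log Q = 0.262.
E = E° − (0.0592/n) log Q = +2.19 − (0.0592/2)(0.262) = +2.182 V.

+2.182 V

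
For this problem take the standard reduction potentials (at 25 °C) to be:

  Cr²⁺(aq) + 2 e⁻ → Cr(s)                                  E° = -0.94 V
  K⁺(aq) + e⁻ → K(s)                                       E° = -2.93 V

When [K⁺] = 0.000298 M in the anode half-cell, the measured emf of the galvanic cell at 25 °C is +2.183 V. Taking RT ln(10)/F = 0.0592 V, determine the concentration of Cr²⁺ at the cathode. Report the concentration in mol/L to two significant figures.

Cr²⁺/Cr is the cathode, K⁺/K the anode: E°cell = +1.99 V, n = 2.
Overall reaction: Cr²⁺(aq) + 2 K(s) → Cr(s) + 2 K⁺(aq); Q = [K⁺]^2/[Cr²⁺]^1.
From E = E° − (0.0592/n) log Q: log Q = (E° − E)·n/0.0592 = (+1.99 − (+2.183))·2/0.0592 = -6.5203.
So 1·log[Cr²⁺] = 2·log(0.000298) − log Q = -7.0516 − (-6.5203) = -0.5313; [Cr²⁺] = 10^(-0.5313) ≈ 0.29 M.

0.29 M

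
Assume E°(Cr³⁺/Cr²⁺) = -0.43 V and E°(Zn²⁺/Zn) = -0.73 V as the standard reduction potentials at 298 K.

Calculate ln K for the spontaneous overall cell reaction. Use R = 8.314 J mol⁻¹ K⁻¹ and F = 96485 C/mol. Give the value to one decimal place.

Cathode: Cr³⁺/Cr²⁺; anode: Zn²⁺/Zn. E°cell = (-0.43) − (-0.73) = +0.30 V, with n = 2.
ΔG° = −nFE° = −RT ln K, so ln K = nFE°/(RT) = (2)(96485)(+0.30) / ((8.314)(298)) = 23.366.

23.4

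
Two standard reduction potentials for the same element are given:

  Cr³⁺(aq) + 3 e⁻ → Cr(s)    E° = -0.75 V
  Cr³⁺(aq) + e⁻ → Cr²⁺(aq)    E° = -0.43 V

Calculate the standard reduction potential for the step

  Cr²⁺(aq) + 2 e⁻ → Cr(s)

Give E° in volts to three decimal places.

Sequential free energies add, so n₃E°₃ = n₁E°₁ + n₂E°₂.
With n₃ = 3, and the known step contributing 1×(-0.43) V, the unknown satisfies 2·E° = 3×(-0.75) − 1×(-0.43) = -1.820.
E° = -1.820 / 2 = -0.910 V.

-0.910 V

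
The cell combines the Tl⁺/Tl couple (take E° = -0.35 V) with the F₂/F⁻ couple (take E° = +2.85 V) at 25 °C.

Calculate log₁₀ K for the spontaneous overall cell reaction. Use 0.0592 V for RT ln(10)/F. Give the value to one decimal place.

Cathode: F₂/F⁻; anode: Tl⁺/Tl. E°cell = +3.20 V, n = 2.
log K = nE°cell / 0.0592 = (2)(+3.20) / 0.0592 = 108.1.

108.1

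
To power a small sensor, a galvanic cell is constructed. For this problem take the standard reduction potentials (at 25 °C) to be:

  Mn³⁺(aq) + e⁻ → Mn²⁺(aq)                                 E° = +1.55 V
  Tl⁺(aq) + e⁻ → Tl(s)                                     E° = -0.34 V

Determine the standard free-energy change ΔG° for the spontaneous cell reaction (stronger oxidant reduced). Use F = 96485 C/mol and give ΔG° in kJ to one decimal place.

-182.4 kJ

Mn³⁺/Mn²⁺ (E° = +1.55 V) is the cathode; Tl⁺/Tl (E° = -0.34 V) is the anode, so E°cell = +1.89 V.
Balancing electrons gives n = 1 (lcm of 1 and 1).
ΔG° = −nFE° = −(1)(96485)(+1.89) = -182,357 J = -182.4 kJ.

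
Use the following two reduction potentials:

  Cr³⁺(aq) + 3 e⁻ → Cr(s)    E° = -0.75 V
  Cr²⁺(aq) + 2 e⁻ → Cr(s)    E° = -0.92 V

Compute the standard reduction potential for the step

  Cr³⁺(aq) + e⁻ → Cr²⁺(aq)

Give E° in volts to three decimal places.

Sequential free energies add, so n₃E°₃ = n₁E°₁ + n₂E°₂.
With n₃ = 3, and the known step contributing 2×(-0.92) V, the unknown satisfies 1·E° = 3×(-0.75) − 2×(-0.92) = -0.410.
E° = -0.410 / 1 = -0.410 V.

-0.410 V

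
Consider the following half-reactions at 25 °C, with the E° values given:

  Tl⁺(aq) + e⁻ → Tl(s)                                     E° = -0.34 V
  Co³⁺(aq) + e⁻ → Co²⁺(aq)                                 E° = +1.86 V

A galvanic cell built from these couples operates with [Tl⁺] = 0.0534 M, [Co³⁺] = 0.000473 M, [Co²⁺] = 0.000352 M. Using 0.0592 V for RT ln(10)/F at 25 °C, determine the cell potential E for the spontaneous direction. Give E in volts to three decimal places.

+2.283 V

Co³⁺/Co²⁺ is the cathode (higher E°), Tl⁺/Tl the anode: E°cell = +1.86 − (-0.34) = +2.20 V, n = 1.
Overall: Co³⁺(aq) + Tl(s) → Co²⁺(aq) + Tl⁺(aq)
Q = [Co²⁺]·[Tl⁺] / ([Co³⁺]); log Q = -1.401.
E = E° − (0.0592/n) log Q = +2.20 − (0.0592/1)(-1.401) = +2.283 V.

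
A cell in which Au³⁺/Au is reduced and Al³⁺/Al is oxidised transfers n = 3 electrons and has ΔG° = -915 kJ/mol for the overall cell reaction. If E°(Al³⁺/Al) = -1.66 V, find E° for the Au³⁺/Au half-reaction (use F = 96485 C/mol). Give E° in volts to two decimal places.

+1.50 V

E°cell = −ΔG°/(nF) = −(-915×10³)/((3)(96485)) = +3.161 V.
Since Au³⁺/Au is the cathode and Al³⁺/Al the anode, E°cell = E°(Au³⁺/Au) − E°(Al³⁺/Al).
So E°(Au³⁺/Au) = E°cell + E°(Al³⁺/Al) = +3.161 + (-1.66) = +1.50 V.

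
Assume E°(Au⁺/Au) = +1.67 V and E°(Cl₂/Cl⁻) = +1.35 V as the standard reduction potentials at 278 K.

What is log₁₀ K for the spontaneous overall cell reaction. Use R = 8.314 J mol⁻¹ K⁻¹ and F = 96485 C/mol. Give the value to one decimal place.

11.6

Cathode: Au⁺/Au; anode: Cl₂/Cl⁻. E°cell = (+1.67) − (+1.35) = +0.32 V, with n = 2.
ΔG° = −nFE° = −RT ln K, so ln K = nFE°/(RT) = (2)(96485)(+0.32) / ((8.314)(278)) = 26.717.
log₁₀ K = 26.717 / ln 10 = 11.6.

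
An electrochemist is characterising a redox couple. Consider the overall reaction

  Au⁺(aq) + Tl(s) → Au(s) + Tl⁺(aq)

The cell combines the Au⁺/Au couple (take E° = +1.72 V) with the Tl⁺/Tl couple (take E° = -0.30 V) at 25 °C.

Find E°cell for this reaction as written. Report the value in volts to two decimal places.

+2.02 V

The Au⁺/Au couple has the higher reduction potential, so it is the cathode; Tl⁺/Tl is oxidised at the anode.
E°cell = E°(cathode) − E°(anode) = (+1.72) − (-0.30) = +2.02 V.
Since E°cell > 0, the reaction is spontaneous under standard conditions.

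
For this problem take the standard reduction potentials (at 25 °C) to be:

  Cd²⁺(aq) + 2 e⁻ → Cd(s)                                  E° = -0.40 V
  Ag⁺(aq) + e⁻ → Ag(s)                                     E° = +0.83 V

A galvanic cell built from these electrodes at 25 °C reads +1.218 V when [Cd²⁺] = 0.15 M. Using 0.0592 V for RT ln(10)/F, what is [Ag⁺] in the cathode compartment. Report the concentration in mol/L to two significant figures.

0.24 M

Ag⁺/Ag is the cathode, Cd²⁺/Cd the anode: E°cell = +1.23 V, n = 2.
Overall reaction: 2 Ag⁺(aq) + Cd(s) → 2 Ag(s) + Cd²⁺(aq); Q = [Cd²⁺]^1/[Ag⁺]^2.
From E = E° − (0.0592/n) log Q: log Q = (E° − E)·n/0.0592 = (+1.23 − (+1.218))·2/0.0592 = 0.4054.
So 2·log[Ag⁺] = 1·log(0.15) − log Q = -0.8239 − (0.4054) = -1.2293; log[Ag⁺] = -1.2293 / 2 = -0.6147; [Ag⁺] = 10^(-0.6147) ≈ 0.24 M.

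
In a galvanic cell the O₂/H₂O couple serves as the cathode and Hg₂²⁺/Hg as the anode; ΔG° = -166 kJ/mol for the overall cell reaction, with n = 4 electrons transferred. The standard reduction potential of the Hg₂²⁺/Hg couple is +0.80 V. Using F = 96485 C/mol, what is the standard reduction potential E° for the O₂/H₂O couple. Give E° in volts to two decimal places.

+1.23 V

E°cell = −ΔG°/(nF) = −(-166×10³)/((4)(96485)) = +0.430 V.
Since O₂/H₂O is the cathode and Hg₂²⁺/Hg the anode, E°cell = E°(O₂/H₂O) − E°(Hg₂²⁺/Hg).
So E°(O₂/H₂O) = E°cell + E°(Hg₂²⁺/Hg) = +0.430 + (+0.80) = +1.23 V.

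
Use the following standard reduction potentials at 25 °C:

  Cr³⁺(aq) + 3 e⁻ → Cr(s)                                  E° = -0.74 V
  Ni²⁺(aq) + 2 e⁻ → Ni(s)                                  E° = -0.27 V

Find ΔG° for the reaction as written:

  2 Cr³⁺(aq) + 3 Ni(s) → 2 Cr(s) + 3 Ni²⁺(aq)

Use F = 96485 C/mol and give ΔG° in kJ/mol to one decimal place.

+272.1 kJ/mol

As written, Cr³⁺/Cr is reduced (cathode) and Ni²⁺/Ni is oxidised (anode), so E°cell = (-0.74) − (-0.27) = -0.47 V.
Balancing electrons gives n = 6.
ΔG° = −nFE° = −(6)(96485)(-0.47) = 272,088 J = +272.1 kJ/mol.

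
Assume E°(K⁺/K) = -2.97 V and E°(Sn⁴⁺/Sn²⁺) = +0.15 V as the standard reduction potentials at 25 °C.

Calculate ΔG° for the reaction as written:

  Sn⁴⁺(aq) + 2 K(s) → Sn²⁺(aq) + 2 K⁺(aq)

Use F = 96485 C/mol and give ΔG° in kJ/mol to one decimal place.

-602.1 kJ/mol

As written, Sn⁴⁺/Sn²⁺ is reduced (cathode) and K⁺/K is oxidised (anode), so E°cell = (+0.15) − (-2.97) = +3.12 V.
Balancing electrons gives n = 2.
ΔG° = −nFE° = −(2)(96485)(+3.12) = -602,066 J = -602.1 kJ/mol.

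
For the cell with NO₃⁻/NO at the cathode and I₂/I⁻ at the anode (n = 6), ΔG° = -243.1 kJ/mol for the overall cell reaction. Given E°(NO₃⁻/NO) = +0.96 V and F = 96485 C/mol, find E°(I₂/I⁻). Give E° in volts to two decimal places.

+0.54 V

E°cell = −ΔG°/(nF) = −(-243.1×10³)/((6)(96485)) = +0.420 V.
Since NO₃⁻/NO is the cathode and I₂/I⁻ the anode, E°cell = E°(NO₃⁻/NO) − E°(I₂/I⁻).
So E°(I₂/I⁻) = E°(NO₃⁻/NO) − E°cell = (+0.96) − (+0.420) = +0.54 V.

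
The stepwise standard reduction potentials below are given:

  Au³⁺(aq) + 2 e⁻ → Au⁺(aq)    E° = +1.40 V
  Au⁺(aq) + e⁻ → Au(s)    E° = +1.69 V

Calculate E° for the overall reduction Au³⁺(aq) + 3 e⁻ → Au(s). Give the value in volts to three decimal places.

+1.497 V

Standard free energies of sequential steps add: ΔG°₃ = ΔG°₁ + ΔG°₂, so n₃E°₃ = n₁E°₁ + n₂E°₂.
E°₃ = (2×+1.40 + 1×+1.69) / 3 = (+4.490) / 3 = +1.497 V.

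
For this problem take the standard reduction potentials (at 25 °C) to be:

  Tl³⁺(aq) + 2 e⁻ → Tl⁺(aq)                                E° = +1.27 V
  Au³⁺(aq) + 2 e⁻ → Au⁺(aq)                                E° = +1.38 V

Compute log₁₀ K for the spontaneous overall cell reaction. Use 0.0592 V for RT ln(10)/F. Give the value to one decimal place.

Cathode: Au³⁺/Au⁺; anode: Tl³⁺/Tl⁺. E°cell = +0.11 V, n = 2.
log K = nE°cell / 0.0592 = (2)(+0.11) / 0.0592 = 3.7.

3.7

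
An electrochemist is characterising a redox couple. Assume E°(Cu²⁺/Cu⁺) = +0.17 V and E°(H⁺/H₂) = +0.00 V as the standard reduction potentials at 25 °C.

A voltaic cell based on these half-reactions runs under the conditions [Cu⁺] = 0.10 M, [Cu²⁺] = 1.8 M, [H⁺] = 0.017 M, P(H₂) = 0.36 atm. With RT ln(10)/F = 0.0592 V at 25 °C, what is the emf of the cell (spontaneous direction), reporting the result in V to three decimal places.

Cu²⁺/Cu⁺ is the cathode (higher E°), H⁺/H₂ the anode: E°cell = +0.17 − (+0.00) = +0.17 V, n = 2.
Overall: 2 Cu²⁺(aq) + H₂(g) → 2 Cu⁺(aq) + 2 H⁺(aq)
Q = [Cu⁺]^2·[H⁺]^2 / ([Cu²⁺]^2·P(H₂)); log Q = -5.606.
E = E° − (0.0592/n) log Q = +0.17 − (0.0592/2)(-5.606) = +0.336 V.

+0.336 V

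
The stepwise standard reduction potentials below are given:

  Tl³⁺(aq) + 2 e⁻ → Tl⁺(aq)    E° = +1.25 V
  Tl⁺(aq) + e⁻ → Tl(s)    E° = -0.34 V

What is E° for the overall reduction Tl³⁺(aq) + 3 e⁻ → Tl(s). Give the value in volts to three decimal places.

+0.720 V

Standard free energies of sequential steps add: ΔG°₃ = ΔG°₁ + ΔG°₂, so n₃E°₃ = n₁E°₁ + n₂E°₂.
E°₃ = (2×+1.25 + 1×-0.34) / 3 = (+2.160) / 3 = +0.720 V.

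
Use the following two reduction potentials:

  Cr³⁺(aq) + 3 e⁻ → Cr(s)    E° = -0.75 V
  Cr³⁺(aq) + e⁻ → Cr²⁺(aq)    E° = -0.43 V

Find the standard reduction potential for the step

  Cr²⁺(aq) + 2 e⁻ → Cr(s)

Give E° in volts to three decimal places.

Sequential free energies add, so n₃E°₃ = n₁E°₁ + n₂E°₂.
With n₃ = 3, and the known step contributing 1×(-0.43) V, the unknown satisfies 2·E° = 3×(-0.75) − 1×(-0.43) = -1.820.
E° = -1.820 / 2 = -0.910 V.

-0.910 V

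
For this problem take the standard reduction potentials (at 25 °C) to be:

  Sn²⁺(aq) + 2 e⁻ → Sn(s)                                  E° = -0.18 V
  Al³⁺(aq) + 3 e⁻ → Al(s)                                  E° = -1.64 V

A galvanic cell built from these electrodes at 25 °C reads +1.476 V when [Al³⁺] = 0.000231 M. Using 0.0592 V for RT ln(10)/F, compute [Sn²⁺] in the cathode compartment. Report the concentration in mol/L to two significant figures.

0.013 M

Sn²⁺/Sn is the cathode, Al³⁺/Al the anode: E°cell = +1.46 V, n = 6.
Overall reaction: 3 Sn²⁺(aq) + 2 Al(s) → 3 Sn(s) + 2 Al³⁺(aq); Q = [Al³⁺]^2/[Sn²⁺]^3.
From E = E° − (0.0592/n) log Q: log Q = (E° − E)·n/0.0592 = (+1.46 − (+1.476))·6/0.0592 = -1.6216.
So 3·log[Sn²⁺] = 2·log(0.000231) − log Q = -7.2728 − (-1.6216) = -5.6512; log[Sn²⁺] = -5.6512 / 3 = -1.8837; [Sn²⁺] = 10^(-1.8837) ≈ 0.013 M.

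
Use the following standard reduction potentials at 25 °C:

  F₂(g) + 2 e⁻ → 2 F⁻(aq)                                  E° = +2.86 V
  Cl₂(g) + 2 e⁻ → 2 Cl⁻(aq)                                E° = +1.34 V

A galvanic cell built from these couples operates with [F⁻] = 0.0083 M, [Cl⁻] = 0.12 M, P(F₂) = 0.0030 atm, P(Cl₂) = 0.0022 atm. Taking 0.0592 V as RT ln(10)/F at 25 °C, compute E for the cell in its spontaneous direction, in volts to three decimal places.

+1.593 V

F₂/F⁻ is the cathode (higher E°), Cl₂/Cl⁻ the anode: E°cell = +2.86 − (+1.34) = +1.52 V, n = 2.
Overall: F₂(g) + 2 Cl⁻(aq) → 2 F⁻(aq) + Cl₂(g)
Q = [F⁻]^2·P(Cl₂) / (P(F₂)·[Cl⁻]^2); log Q = -2.455.
E = E° − (0.0592/n) log Q = +1.52 − (0.0592/2)(-2.455) = +1.593 V.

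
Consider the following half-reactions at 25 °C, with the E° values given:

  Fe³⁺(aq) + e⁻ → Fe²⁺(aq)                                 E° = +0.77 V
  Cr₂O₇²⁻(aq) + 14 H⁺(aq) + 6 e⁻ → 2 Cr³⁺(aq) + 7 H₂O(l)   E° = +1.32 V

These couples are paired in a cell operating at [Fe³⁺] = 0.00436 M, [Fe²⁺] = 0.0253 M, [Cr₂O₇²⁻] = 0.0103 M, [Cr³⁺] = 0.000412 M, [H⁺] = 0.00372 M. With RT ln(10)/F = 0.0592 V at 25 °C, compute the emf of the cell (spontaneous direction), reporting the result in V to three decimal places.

+0.307 V

Cr₂O₇²⁻/Cr³⁺ is the cathode (higher E°), Fe³⁺/Fe²⁺ the anode: E°cell = +1.32 − (+0.77) = +0.55 V, n = 6.
Overall: Cr₂O₇²⁻(aq) + 14 H⁺(aq) + 6 Fe²⁺(aq) → 2 Cr³⁺(aq) + 7 H₂O(l) + 6 Fe³⁺(aq)
Q = [Cr³⁺]^2·[Fe³⁺]^6 / ([Cr₂O₇²⁻]·[H⁺]^14·[Fe²⁺]^6); log Q = 24.648.
E = E° − (0.0592/n) log Q = +0.55 − (0.0592/6)(24.648) = +0.307 V.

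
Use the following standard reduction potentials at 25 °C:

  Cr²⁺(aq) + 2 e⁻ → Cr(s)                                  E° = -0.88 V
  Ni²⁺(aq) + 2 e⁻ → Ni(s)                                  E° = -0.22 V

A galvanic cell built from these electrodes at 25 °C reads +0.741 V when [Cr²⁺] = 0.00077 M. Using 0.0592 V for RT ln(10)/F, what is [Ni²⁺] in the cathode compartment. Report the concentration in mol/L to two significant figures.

0.42 M

Ni²⁺/Ni is the cathode, Cr²⁺/Cr the anode: E°cell = +0.66 V, n = 2.
Overall reaction: Ni²⁺(aq) + Cr(s) → Ni(s) + Cr²⁺(aq); Q = [Cr²⁺]^1/[Ni²⁺]^1.
From E = E° − (0.0592/n) log Q: log Q = (E° − E)·n/0.0592 = (+0.66 − (+0.741))·2/0.0592 = -2.7365.
So 1·log[Ni²⁺] = 1·log(0.00077) − log Q = -3.1135 − (-2.7365) = -0.3770; [Ni²⁺] = 10^(-0.3770) ≈ 0.42 M.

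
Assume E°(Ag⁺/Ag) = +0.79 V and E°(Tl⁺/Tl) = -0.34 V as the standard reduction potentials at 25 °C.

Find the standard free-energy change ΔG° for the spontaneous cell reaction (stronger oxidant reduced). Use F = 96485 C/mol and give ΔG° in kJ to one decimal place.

-109.0 kJ

Ag⁺/Ag (E° = +0.79 V) is the cathode; Tl⁺/Tl (E° = -0.34 V) is the anode, so E°cell = +1.13 V.
Balancing electrons gives n = 1 (lcm of 1 and 1).
ΔG° = −nFE° = −(1)(96485)(+1.13) = -109,028 J = -109.0 kJ.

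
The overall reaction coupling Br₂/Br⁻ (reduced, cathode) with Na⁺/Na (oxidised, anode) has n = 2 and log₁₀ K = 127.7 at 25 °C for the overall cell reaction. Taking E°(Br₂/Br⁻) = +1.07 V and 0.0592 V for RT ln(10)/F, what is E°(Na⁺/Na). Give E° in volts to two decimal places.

-2.71 V

E°cell = (0.0592/n)·log K = (0.0592/2)(127.7) = +3.780 V.
Since Br₂/Br⁻ is the cathode and Na⁺/Na the anode, E°cell = E°(Br₂/Br⁻) − E°(Na⁺/Na).
So E°(Na⁺/Na) = E°(Br₂/Br⁻) − E°cell = (+1.07) − (+3.780) = -2.71 V.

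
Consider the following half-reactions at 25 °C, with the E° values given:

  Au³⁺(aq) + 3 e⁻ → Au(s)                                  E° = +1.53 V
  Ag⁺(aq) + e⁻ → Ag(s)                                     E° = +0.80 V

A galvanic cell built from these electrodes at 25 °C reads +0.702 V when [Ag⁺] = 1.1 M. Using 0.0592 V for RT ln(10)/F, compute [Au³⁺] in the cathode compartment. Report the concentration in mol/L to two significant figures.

0.051 M

Au³⁺/Au is the cathode, Ag⁺/Ag the anode: E°cell = +0.73 V, n = 3.
Overall reaction: Au³⁺(aq) + 3 Ag(s) → Au(s) + 3 Ag⁺(aq); Q = [Ag⁺]^3/[Au³⁺]^1.
From E = E° − (0.0592/n) log Q: log Q = (E° − E)·n/0.0592 = (+0.73 − (+0.702))·3/0.0592 = 1.4189.
So 1·log[Au³⁺] = 3·log(1.1) − log Q = 0.1242 − (1.4189) = -1.2947; [Au³⁺] = 10^(-1.2947) ≈ 0.051 M.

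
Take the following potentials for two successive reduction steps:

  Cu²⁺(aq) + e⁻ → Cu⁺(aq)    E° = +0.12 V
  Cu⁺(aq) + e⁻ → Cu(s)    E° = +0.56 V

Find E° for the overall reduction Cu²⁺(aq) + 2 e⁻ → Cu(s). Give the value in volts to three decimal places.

Adding the free-energy changes (−nFE°) of the two steps gives −n₃FE°₃ = −n₁FE°₁ − n₂FE°₂.
E°₃ = (1×+0.12 + 1×+0.56) / 2 = (+0.680) / 2 = +0.340 V.

+0.340 V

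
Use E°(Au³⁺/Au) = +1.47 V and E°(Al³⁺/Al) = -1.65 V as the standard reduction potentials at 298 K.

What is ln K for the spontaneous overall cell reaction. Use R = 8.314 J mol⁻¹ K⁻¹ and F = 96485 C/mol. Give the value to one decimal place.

364.5

Cathode: Au³⁺/Au; anode: Al³⁺/Al. E°cell = (+1.47) − (-1.65) = +3.12 V, with n = 3.
ΔG° = −nFE° = −RT ln K, so ln K = nFE°/(RT) = (3)(96485)(+3.12) / ((8.314)(298)) = 364.510.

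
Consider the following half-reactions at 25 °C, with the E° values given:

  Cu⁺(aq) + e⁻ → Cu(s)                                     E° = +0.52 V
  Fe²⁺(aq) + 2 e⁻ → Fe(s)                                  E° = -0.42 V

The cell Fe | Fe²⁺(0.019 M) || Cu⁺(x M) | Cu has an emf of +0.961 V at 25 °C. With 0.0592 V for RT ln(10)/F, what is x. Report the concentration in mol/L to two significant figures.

0.31 M

Cu⁺/Cu is the cathode, Fe²⁺/Fe the anode: E°cell = +0.94 V, n = 2.
Overall reaction: 2 Cu⁺(aq) + Fe(s) → 2 Cu(s) + Fe²⁺(aq); Q = [Fe²⁺]^1/[Cu⁺]^2.
From E = E° − (0.0592/n) log Q: log Q = (E° − E)·n/0.0592 = (+0.94 − (+0.961))·2/0.0592 = -0.7095.
So 2·log[Cu⁺] = 1·log(0.019) − log Q = -1.7212 − (-0.7095) = -1.0117; log[Cu⁺] = -1.0117 / 2 = -0.5059; [Cu⁺] = 10^(-0.5059) ≈ 0.31 M.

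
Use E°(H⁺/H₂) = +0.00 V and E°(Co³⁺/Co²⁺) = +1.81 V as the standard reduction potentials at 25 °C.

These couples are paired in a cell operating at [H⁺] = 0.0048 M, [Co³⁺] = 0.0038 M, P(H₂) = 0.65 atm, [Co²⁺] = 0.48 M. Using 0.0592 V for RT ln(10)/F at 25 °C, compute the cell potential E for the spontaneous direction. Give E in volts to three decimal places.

Co³⁺/Co²⁺ is the cathode (higher E°), H⁺/H₂ the anode: E°cell = +1.81 − (+0.00) = +1.81 V, n = 2.
Overall: 2 Co³⁺(aq) + H₂(g) → 2 Co²⁺(aq) + 2 H⁺(aq)
Q = [Co²⁺]^2·[H⁺]^2 / ([Co³⁺]^2·P(H₂)); log Q = -0.248.
E = E° − (0.0592/n) log Q = +1.81 − (0.0592/2)(-0.248) = +1.817 V.

+1.817 V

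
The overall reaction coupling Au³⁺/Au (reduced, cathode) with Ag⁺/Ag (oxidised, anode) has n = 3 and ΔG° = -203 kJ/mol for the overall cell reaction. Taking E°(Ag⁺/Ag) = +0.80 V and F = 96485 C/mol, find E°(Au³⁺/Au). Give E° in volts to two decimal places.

+1.50 V

E°cell = −ΔG°/(nF) = −(-203×10³)/((3)(96485)) = +0.701 V.
Since Au³⁺/Au is the cathode and Ag⁺/Ag the anode, E°cell = E°(Au³⁺/Au) − E°(Ag⁺/Ag).
So E°(Au³⁺/Au) = E°cell + E°(Ag⁺/Ag) = +0.701 + (+0.80) = +1.50 V.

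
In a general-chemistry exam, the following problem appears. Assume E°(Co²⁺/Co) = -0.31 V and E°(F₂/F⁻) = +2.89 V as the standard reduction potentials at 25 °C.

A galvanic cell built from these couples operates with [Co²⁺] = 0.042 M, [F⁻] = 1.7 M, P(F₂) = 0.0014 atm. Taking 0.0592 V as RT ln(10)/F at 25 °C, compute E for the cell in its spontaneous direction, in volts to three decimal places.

+3.143 V

F₂/F⁻ is the cathode (higher E°), Co²⁺/Co the anode: E°cell = +2.89 − (-0.31) = +3.20 V, n = 2.
Overall: F₂(g) + Co(s) → 2 F⁻(aq) + Co²⁺(aq)
Q = [F⁻]^2·[Co²⁺] / (P(F₂)); log Q = 1.938.
E = E° − (0.0592/n) log Q = +3.20 − (0.0592/2)(1.938) = +3.143 V.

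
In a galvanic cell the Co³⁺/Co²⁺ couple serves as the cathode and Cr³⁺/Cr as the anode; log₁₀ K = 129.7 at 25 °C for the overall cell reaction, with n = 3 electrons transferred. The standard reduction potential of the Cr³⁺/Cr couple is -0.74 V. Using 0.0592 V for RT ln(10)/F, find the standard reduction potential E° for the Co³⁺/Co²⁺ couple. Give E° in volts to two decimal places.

E°cell = (0.0592/n)·log K = (0.0592/3)(129.7) = +2.559 V.
Since Co³⁺/Co²⁺ is the cathode and Cr³⁺/Cr the anode, E°cell = E°(Co³⁺/Co²⁺) − E°(Cr³⁺/Cr).
So E°(Co³⁺/Co²⁺) = E°cell + E°(Cr³⁺/Cr) = +2.559 + (-0.74) = +1.82 V.

+1.82 V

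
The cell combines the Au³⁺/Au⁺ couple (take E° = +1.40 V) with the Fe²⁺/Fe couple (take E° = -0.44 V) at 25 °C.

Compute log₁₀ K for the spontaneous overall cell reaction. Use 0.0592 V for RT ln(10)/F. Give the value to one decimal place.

Cathode: Au³⁺/Au⁺; anode: Fe²⁺/Fe. E°cell = +1.84 V, n = 2.
log K = nE°cell / 0.0592 = (2)(+1.84) / 0.0592 = 62.2.

62.2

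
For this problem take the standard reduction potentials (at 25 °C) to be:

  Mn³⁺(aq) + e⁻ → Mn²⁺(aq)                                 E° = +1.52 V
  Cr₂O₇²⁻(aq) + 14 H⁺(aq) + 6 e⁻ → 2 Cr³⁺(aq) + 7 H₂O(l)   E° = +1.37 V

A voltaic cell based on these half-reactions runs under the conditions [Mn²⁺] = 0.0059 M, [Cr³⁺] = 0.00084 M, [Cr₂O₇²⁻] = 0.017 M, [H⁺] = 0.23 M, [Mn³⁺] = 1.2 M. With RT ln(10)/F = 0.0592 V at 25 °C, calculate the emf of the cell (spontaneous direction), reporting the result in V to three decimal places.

Mn³⁺/Mn²⁺ is the cathode (higher E°), Cr₂O₇²⁻/Cr³⁺ the anode: E°cell = +1.52 − (+1.37) = +0.15 V, n = 6.
Overall: 6 Mn³⁺(aq) + 2 Cr³⁺(aq) + 7 H₂O(l) → 6 Mn²⁺(aq) + Cr₂O₇²⁻(aq) + 14 H⁺(aq)
Q = [Mn²⁺]^6·[Cr₂O₇²⁻]·[H⁺]^14 / ([Mn³⁺]^6·[Cr³⁺]^2); log Q = -18.404.
E = E° − (0.0592/n) log Q = +0.15 − (0.0592/6)(-18.404) = +0.332 V.

+0.332 V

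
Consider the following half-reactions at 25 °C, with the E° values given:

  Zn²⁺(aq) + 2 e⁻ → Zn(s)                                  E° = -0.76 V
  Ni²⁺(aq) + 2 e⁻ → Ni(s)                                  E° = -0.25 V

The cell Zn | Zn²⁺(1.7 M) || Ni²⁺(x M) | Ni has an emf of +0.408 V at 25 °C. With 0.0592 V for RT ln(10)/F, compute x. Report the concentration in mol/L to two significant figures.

0.00061 M

Ni²⁺/Ni is the cathode, Zn²⁺/Zn the anode: E°cell = +0.51 V, n = 2.
Overall reaction: Ni²⁺(aq) + Zn(s) → Ni(s) + Zn²⁺(aq); Q = [Zn²⁺]^1/[Ni²⁺]^1.
From E = E° − (0.0592/n) log Q: log Q = (E° − E)·n/0.0592 = (+0.51 − (+0.408))·2/0.0592 = 3.4459.
So 1·log[Ni²⁺] = 1·log(1.7) − log Q = 0.2304 − (3.4459) = -3.2155; [Ni²⁺] = 10^(-3.2155) ≈ 0.00061 M.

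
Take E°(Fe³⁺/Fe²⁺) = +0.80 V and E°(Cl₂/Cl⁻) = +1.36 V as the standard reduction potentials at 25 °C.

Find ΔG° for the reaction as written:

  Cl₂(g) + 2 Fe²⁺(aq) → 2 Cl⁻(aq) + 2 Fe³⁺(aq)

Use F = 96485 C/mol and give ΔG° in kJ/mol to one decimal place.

As written, Cl₂/Cl⁻ is reduced (cathode) and Fe³⁺/Fe²⁺ is oxidised (anode), so E°cell = (+1.36) − (+0.80) = +0.56 V.
Balancing electrons gives n = 2.
ΔG° = −nFE° = −(2)(96485)(+0.56) = -108,063 J = -108.1 kJ/mol.

-108.1 kJ/mol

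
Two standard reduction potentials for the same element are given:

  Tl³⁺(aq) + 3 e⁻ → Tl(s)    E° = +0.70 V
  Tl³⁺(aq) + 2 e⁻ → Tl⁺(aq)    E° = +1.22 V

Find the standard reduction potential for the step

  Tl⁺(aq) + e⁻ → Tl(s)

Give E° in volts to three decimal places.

Sequential free energies add, so n₃E°₃ = n₁E°₁ + n₂E°₂.
With n₃ = 3, and the known step contributing 2×(+1.22) V, the unknown satisfies 1·E° = 3×(+0.70) − 2×(+1.22) = -0.340.
E° = -0.340 / 1 = -0.340 V.

-0.340 V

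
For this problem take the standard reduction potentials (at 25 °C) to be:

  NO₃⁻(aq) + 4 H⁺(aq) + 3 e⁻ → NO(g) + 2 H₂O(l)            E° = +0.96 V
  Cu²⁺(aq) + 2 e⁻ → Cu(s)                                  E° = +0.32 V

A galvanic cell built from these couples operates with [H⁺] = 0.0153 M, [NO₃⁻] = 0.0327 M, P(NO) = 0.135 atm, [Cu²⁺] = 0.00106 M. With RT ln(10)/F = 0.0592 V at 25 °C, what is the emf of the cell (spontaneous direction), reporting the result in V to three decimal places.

+0.573 V

NO₃⁻/NO is the cathode (higher E°), Cu²⁺/Cu the anode: E°cell = +0.96 − (+0.32) = +0.64 V, n = 6.
Overall: 2 NO₃⁻(aq) + 8 H⁺(aq) + 3 Cu(s) → 2 NO(g) + 4 H₂O(l) + 3 Cu²⁺(aq)
Q = P(NO)^2·[Cu²⁺]^3 / ([NO₃⁻]^2·[H⁺]^8); log Q = 6.830.
E = E° − (0.0592/n) log Q = +0.64 − (0.0592/6)(6.830) = +0.573 V.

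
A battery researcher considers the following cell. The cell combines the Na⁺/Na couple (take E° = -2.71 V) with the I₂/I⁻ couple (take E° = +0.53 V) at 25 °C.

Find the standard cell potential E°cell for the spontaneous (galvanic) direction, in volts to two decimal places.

The I₂/I⁻ couple has the higher reduction potential, so it is the cathode; Na⁺/Na is oxidised at the anode.
E°cell = E°(cathode) − E°(anode) = (+0.53) − (-2.71) = +3.24 V.
Since E°cell > 0, the reaction is spontaneous under standard conditions.

+3.24 V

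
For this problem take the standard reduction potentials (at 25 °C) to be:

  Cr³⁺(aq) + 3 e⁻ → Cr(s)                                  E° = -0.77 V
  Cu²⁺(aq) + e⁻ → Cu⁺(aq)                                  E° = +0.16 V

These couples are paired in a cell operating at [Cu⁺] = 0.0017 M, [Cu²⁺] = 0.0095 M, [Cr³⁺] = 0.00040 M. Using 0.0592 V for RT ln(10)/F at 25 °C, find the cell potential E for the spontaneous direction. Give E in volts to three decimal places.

+1.041 V

Cu²⁺/Cu⁺ is the cathode (higher E°), Cr³⁺/Cr the anode: E°cell = +0.16 − (-0.77) = +0.93 V, n = 3.
Overall: 3 Cu²⁺(aq) + Cr(s) → 3 Cu⁺(aq) + Cr³⁺(aq)
Q = [Cu⁺]^3·[Cr³⁺] / ([Cu²⁺]^3); log Q = -5.640.
E = E° − (0.0592/n) log Q = +0.93 − (0.0592/3)(-5.640) = +1.041 V.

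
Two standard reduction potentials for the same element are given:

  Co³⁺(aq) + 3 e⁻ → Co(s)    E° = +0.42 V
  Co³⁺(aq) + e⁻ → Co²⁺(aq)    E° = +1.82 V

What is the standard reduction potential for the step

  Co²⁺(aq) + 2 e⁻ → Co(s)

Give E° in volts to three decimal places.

Sequential free energies add, so n₃E°₃ = n₁E°₁ + n₂E°₂.
With n₃ = 3, and the known step contributing 1×(+1.82) V, the unknown satisfies 2·E° = 3×(+0.42) − 1×(+1.82) = -0.560.
E° = -0.560 / 2 = -0.280 V.

-0.280 V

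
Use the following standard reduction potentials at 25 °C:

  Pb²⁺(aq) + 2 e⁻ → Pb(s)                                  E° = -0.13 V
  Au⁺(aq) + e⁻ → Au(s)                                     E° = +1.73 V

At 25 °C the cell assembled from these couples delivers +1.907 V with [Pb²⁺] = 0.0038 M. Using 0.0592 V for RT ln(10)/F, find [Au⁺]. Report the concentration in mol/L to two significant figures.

Au⁺/Au is the cathode, Pb²⁺/Pb the anode: E°cell = +1.86 V, n = 2.
Overall reaction: 2 Au⁺(aq) + Pb(s) → 2 Au(s) + Pb²⁺(aq); Q = [Pb²⁺]^1/[Au⁺]^2.
From E = E° − (0.0592/n) log Q: log Q = (E° − E)·n/0.0592 = (+1.86 − (+1.907))·2/0.0592 = -1.5878.
So 2·log[Au⁺] = 1·log(0.0038) − log Q = -2.4202 − (-1.5878) = -0.8324; log[Au⁺] = -0.8324 / 2 = -0.4162; [Au⁺] = 10^(-0.4162) ≈ 0.38 M.

0.38 M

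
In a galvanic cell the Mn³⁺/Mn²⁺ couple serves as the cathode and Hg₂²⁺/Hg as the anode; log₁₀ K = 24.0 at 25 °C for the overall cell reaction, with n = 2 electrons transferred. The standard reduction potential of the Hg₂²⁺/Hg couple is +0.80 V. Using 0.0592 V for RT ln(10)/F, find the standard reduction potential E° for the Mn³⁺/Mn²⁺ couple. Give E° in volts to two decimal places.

+1.51 V

E°cell = (0.0592/n)·log K = (0.0592/2)(24.0) = +0.710 V.
Since Mn³⁺/Mn²⁺ is the cathode and Hg₂²⁺/Hg the anode, E°cell = E°(Mn³⁺/Mn²⁺) − E°(Hg₂²⁺/Hg).
So E°(Mn³⁺/Mn²⁺) = E°cell + E°(Hg₂²⁺/Hg) = +0.710 + (+0.80) = +1.51 V.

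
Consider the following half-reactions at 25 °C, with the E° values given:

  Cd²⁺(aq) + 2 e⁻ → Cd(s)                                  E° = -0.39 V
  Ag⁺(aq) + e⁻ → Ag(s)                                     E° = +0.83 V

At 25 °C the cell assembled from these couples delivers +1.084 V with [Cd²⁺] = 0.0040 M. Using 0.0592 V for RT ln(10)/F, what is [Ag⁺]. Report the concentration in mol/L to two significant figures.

Ag⁺/Ag is the cathode, Cd²⁺/Cd the anode: E°cell = +1.22 V, n = 2.
Overall reaction: 2 Ag⁺(aq) + Cd(s) → 2 Ag(s) + Cd²⁺(aq); Q = [Cd²⁺]^1/[Ag⁺]^2.
From E = E° − (0.0592/n) log Q: log Q = (E° − E)·n/0.0592 = (+1.22 − (+1.084))·2/0.0592 = 4.5946.
So 2·log[Ag⁺] = 1·log(0.004) − log Q = -2.3979 − (4.5946) = -6.9925; log[Ag⁺] = -6.9925 / 2 = -3.4962; [Ag⁺] = 10^(-3.4962) ≈ 0.00032 M.

0.00032 M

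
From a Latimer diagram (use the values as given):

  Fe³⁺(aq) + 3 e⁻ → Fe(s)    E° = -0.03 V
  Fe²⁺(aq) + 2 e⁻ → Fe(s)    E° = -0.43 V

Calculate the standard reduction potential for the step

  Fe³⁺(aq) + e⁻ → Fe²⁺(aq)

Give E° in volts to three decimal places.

Sequential free energies add, so n₃E°₃ = n₁E°₁ + n₂E°₂.
With n₃ = 3, and the known step contributing 2×(-0.43) V, the unknown satisfies 1·E° = 3×(-0.03) − 2×(-0.43) = +0.770.
E° = +0.770 / 1 = +0.770 V.

+0.770 V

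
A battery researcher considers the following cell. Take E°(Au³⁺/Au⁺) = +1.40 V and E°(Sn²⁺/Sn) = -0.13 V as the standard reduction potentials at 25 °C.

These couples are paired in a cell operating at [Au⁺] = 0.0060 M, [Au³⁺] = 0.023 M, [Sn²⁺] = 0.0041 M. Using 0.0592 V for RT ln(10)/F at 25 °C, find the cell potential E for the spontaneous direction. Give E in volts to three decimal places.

Au³⁺/Au⁺ is the cathode (higher E°), Sn²⁺/Sn the anode: E°cell = +1.40 − (-0.13) = +1.53 V, n = 2.
Overall: Au³⁺(aq) + Sn(s) → Au⁺(aq) + Sn²⁺(aq)
Q = [Au⁺]·[Sn²⁺] / ([Au³⁺]); log Q = -2.971.
E = E° − (0.0592/n) log Q = +1.53 − (0.0592/2)(-2.971) = +1.618 V.

+1.618 V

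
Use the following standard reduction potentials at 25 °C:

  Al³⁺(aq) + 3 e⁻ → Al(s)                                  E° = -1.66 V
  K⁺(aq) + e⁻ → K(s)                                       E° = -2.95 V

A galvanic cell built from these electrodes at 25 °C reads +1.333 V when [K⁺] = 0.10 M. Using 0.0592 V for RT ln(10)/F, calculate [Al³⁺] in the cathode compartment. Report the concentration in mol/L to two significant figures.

0.15 M

Al³⁺/Al is the cathode, K⁺/K the anode: E°cell = +1.29 V, n = 3.
Overall reaction: Al³⁺(aq) + 3 K(s) → Al(s) + 3 K⁺(aq); Q = [K⁺]^3/[Al³⁺]^1.
From E = E° − (0.0592/n) log Q: log Q = (E° − E)·n/0.0592 = (+1.29 − (+1.333))·3/0.0592 = -2.1791.
So 1·log[Al³⁺] = 3·log(0.1) − log Q = -3.0000 − (-2.1791) = -0.8209; [Al³⁺] = 10^(-0.8209) ≈ 0.15 M.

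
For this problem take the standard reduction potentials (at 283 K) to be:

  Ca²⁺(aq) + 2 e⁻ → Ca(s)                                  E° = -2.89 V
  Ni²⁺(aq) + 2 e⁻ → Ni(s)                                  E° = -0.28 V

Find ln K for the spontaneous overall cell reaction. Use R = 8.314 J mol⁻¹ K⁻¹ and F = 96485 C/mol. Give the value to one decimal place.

214.1

Cathode: Ni²⁺/Ni; anode: Ca²⁺/Ca. E°cell = (-0.28) − (-2.89) = +2.61 V, with n = 2.
ΔG° = −nFE° = −RT ln K, so ln K = nFE°/(RT) = (2)(96485)(+2.61) / ((8.314)(283)) = 214.059.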